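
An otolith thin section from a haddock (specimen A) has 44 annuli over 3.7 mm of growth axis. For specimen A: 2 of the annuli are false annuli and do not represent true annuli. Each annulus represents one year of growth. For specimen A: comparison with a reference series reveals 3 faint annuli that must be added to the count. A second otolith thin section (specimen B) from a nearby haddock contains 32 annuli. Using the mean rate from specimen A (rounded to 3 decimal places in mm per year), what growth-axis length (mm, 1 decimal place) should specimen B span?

2.6 mm

Specimen A: after corrections the count is 44 − 2 + 3 = 45 annuli.
A: Mean rate = 3.7 mm / 45 years ≈ 0.082 mm/year.
Length of B = 0.082 × 32 = 2.6 mm.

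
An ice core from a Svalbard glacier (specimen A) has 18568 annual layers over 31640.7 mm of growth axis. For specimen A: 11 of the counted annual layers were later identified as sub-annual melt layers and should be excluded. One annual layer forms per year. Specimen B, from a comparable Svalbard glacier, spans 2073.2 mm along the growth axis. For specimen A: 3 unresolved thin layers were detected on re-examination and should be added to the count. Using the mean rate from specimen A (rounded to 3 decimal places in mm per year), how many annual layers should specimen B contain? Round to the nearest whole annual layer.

Specimen A: after corrections the count is 18568 − 11 + 3 = 18560 annual layers.
A: Mean rate = 31640.7 mm / 18560 years ≈ 1.705 mm/year.
B spans 2073.2 / 1.705 = 1215.95 years ≈ 1216 annual layers.

1216 annual layers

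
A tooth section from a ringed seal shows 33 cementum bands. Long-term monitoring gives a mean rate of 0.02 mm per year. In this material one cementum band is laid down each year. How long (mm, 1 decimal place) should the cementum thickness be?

The record spans 33 years at 0.02 mm per year.
Length ≈ 0.02 × 33 = 0.7 mm.

0.7 mm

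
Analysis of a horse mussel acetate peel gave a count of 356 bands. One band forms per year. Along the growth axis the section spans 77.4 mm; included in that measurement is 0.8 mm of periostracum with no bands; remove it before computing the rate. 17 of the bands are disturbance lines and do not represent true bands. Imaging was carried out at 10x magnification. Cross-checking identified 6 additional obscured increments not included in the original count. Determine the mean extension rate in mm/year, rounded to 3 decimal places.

After corrections the count is 356 − 17 + 6 = 345 bands.
Removing the 0.8 mm offcut leaves 77.4 − 0.8 = 76.6 mm.
76.6 mm over 345 years gives 76.6 / 345 ≈ 0.222 mm/year.

0.222 mm/year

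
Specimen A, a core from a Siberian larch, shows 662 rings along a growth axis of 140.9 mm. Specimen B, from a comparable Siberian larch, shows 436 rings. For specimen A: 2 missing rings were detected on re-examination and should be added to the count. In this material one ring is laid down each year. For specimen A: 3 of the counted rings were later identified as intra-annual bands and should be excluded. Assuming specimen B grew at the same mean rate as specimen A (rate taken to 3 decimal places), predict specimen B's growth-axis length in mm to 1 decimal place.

92.9 mm

Specimen A: correcting the raw count gives 662 − 3 + 2 = 661 true rings.
A: 140.9 mm over 661 years gives 140.9 / 661 ≈ 0.213 mm per year.
B's length ≈ 0.213 × 436 = 92.9 mm.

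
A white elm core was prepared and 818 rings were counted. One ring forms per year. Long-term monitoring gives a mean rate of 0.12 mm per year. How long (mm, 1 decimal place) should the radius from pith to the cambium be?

98.2 mm

818 years of growth are recorded.
818 years at 0.12 mm/year gives 0.12 × 818 = 98.2 mm.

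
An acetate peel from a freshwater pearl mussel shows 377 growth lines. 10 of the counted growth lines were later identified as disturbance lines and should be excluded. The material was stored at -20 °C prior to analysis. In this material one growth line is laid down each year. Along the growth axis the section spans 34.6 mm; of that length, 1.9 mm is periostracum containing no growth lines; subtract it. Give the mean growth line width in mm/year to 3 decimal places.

True growth line count = 377 − 10 = 367.
Removing the 1.9 mm offcut leaves 34.6 − 1.9 = 32.7 mm.
Mean rate = 32.7 mm / 367 years ≈ 0.089 mm/year.

0.089 mm/year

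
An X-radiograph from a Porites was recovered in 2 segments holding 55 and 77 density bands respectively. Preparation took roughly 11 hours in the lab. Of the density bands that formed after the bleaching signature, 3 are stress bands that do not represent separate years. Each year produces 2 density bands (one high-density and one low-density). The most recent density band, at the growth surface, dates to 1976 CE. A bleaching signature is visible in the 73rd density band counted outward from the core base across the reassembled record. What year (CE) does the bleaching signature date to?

1948 CE

Total density bands = 55 + 77 = 132.
The bleaching signature sits at density band 73 from the core base, so 132 − 73 = 59 density bands formed after it.
Removing the 3 false density bands leaves 59 − 3 = 56 true density bands beyond the bleaching signature.
Dividing by 2 density bands per year: 56 / 2 = 28 years.
Counting back 28 years from 1976 CE places the bleaching signature in 1976 − 28 = 1948 CE.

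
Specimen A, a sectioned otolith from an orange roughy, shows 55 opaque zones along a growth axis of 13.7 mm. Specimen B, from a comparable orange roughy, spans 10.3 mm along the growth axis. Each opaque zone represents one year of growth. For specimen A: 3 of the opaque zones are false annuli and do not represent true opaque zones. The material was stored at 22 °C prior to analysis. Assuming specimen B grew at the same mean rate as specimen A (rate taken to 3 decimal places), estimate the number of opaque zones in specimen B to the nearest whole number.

Specimen A: adjusted count: 55 − 3 = 52 opaque zones.
A: Extension rate ≈ 13.7 / 52 = 0.263 mm/year.
Specimen B: 10.3 mm / 0.263 mm per year = 39.16 years ≈ 39 opaque zones.

39 opaque zones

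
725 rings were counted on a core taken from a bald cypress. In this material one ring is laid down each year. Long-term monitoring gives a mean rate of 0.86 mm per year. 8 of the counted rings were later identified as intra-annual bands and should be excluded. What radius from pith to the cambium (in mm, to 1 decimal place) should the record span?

616.6 mm

After corrections the count is 725 − 8 = 717 rings.
Predicted length = 0.86 mm/year × 717 years = 616.6 mm.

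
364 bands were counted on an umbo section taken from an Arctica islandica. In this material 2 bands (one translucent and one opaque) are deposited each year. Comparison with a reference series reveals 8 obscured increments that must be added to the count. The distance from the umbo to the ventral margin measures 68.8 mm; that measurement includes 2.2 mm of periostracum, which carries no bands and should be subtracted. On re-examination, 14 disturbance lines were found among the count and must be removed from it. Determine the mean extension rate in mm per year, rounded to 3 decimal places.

0.372 mm per year

True band count = 364 − 14 + 8 = 358.
With 2 bands per year, 358 / 2 = 179 years.
The growth record spans 68.8 − 2.2 = 66.6 mm.
Mean rate = 66.6 mm / 179 years ≈ 0.372 mm per year.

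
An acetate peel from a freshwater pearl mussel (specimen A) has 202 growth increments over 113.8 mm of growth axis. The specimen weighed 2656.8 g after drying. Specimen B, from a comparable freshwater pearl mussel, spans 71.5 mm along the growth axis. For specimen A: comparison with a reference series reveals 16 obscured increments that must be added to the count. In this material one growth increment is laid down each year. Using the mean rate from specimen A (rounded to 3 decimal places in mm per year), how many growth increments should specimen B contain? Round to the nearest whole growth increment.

Specimen A: adjusted count: 202 + 16 = 218 growth increments.
A: Mean rate = 113.8 mm / 218 years ≈ 0.522 mm per year.
For B, 71.5 / 0.522 = 136.97 years ≈ 137 growth increments.

137 growth increments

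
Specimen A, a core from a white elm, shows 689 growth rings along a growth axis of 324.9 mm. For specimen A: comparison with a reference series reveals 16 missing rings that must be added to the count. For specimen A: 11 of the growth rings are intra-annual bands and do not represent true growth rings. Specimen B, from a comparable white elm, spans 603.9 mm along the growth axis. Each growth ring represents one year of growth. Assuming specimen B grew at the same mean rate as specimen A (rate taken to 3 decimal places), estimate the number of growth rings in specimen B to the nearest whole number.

Specimen A: true growth ring count = 689 − 11 + 16 = 694.
A: Mean rate = 324.9 mm / 694 years ≈ 0.468 mm/yr.
For B, 603.9 / 0.468 = 1290.38 years ≈ 1290 growth rings.

1290 growth rings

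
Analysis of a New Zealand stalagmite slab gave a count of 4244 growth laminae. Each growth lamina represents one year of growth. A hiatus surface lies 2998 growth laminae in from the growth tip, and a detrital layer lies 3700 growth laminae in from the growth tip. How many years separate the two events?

Separation: 3700 − 2998 = 702 growth laminae.
At one growth lamina per year, 702 years elapsed between them.

702 years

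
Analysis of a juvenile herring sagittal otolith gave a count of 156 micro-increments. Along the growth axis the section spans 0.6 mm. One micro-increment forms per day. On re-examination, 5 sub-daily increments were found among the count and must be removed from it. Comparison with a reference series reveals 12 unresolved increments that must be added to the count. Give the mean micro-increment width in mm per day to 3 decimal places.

0.004 mm per day

Correcting the raw count gives 156 − 5 + 12 = 163 true micro-increments.
Mean rate = 0.6 mm / 163 days ≈ 0.004 mm per day.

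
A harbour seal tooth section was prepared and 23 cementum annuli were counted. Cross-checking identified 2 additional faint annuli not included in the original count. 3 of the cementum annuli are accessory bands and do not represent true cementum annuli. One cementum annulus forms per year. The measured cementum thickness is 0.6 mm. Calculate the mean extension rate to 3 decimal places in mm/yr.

0.027 mm/yr

Adjusted count: 23 − 3 + 2 = 22 cementum annuli.
Mean rate = 0.6 mm / 22 years ≈ 0.027 mm/yr.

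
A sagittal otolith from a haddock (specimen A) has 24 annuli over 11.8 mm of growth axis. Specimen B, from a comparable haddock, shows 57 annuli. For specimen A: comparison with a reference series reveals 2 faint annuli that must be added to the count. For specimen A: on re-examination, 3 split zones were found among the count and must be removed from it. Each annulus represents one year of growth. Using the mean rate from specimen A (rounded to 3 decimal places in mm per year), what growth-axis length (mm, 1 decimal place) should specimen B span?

Specimen A: true annulus count = 24 − 3 + 2 = 23.
A: 11.8 mm over 23 years gives 11.8 / 23 ≈ 0.513 mm/yr.
Length of B = 0.513 × 57 = 29.2 mm.

29.2 mm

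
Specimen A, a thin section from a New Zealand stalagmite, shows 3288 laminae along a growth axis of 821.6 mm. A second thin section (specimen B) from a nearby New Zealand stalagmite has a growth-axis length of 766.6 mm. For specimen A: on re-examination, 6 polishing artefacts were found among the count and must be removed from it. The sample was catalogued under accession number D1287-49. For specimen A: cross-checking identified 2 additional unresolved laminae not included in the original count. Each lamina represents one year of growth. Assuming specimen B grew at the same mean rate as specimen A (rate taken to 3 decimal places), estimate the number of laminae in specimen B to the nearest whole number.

Specimen A: adjusted count: 3288 − 6 + 2 = 3284 laminae.
A: 821.6 mm over 3284 years gives 821.6 / 3284 ≈ 0.250 mm/year.
For B, 766.6 / 0.250 = 3066.40 years ≈ 3066 laminae.

3066 laminae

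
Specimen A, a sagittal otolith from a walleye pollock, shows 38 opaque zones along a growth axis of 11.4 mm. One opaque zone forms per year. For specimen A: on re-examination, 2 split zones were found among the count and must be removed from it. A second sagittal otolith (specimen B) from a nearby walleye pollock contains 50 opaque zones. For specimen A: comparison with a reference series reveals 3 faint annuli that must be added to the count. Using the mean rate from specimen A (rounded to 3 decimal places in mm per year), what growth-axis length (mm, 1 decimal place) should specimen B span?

Specimen A: adjusted count: 38 − 2 + 3 = 39 opaque zones.
A: 11.4 mm over 39 years gives 11.4 / 39 ≈ 0.292 mm per year.
B's length ≈ 0.292 × 50 = 14.6 mm.

14.6 mm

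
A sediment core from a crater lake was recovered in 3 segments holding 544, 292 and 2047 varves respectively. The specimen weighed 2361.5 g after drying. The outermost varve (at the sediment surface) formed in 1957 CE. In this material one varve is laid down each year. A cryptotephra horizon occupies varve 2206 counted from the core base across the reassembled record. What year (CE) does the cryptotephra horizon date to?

1280 CE

Total varves = 544 + 292 + 2047 = 2883.
Between varve 2206 and the sediment surface there are 2883 − 2206 = 677 varves.
1957 − 677 = 1280 CE.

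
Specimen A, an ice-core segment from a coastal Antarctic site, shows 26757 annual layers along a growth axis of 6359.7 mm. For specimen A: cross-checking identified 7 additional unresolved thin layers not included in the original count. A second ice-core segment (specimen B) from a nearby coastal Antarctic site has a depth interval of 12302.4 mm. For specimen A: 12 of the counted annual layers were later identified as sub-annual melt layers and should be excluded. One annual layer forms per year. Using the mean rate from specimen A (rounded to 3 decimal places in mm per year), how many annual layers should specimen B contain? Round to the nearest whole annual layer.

51691 annual layers

Specimen A: true annual layer count = 26757 − 12 + 7 = 26752.
A: Mean rate = 6359.7 mm / 26752 years ≈ 0.238 mm per year.
B spans 12302.4 / 0.238 = 51690.76 years ≈ 51691 annual layers.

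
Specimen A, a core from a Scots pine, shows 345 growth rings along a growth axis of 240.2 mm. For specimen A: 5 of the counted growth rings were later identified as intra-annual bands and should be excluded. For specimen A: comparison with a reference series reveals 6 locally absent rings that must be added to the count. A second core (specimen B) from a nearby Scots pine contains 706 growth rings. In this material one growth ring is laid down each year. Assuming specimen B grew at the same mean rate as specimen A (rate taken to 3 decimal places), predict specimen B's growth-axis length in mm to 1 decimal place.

Specimen A: after corrections the count is 345 − 5 + 6 = 346 growth rings.
A: 240.2 mm over 346 years gives 240.2 / 346 ≈ 0.694 mm/yr.
For B, 0.694 mm/year × 706 years = 490.0 mm.

490.0 mm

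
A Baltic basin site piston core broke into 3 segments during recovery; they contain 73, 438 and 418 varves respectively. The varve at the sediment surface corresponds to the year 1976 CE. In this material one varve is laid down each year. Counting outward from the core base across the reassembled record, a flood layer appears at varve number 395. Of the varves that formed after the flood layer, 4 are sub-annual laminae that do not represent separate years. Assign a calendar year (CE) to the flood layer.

Total varves = 73 + 438 + 418 = 929.
Between varve 395 and the sediment surface there are 929 − 395 = 534 varves.
Removing the 4 false varves leaves 534 − 4 = 530 true varves beyond the flood layer.
1976 − 530 = 1446 CE.

1446 CE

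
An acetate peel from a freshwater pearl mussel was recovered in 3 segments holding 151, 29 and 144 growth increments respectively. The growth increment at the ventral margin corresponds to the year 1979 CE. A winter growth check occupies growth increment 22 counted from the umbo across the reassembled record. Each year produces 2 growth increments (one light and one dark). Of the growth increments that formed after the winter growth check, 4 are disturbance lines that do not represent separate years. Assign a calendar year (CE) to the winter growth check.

Total growth increments = 151 + 29 + 144 = 324.
Between growth increment 22 and the ventral margin there are 324 − 22 = 302 growth increments.
302 − 4 false = 298 true growth increments after the winter growth check.
298 growth increments at 2 per year is 298 / 2 = 149 years.
Counting back 149 years from 1979 CE places the winter growth check in 1979 − 149 = 1830 CE.

1830 CE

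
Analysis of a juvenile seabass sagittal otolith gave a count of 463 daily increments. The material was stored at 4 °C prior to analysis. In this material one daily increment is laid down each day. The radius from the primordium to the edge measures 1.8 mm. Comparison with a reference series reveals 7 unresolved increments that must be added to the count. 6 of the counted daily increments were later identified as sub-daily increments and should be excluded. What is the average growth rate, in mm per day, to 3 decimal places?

0.004 mm per day

Correcting the raw count gives 463 − 6 + 7 = 464 true daily increments.
1.8 mm over 464 days gives 1.8 / 464 ≈ 0.004 mm per day.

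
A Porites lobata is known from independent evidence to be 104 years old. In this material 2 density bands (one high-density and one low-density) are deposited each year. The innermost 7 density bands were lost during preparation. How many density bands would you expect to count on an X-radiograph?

201 density bands

With 2 density bands per year, 104 years would produce 104 × 2 = 208 density bands.
Subtracting the 7 density bands not captured gives 208 − 7 = 201 density bands in the record.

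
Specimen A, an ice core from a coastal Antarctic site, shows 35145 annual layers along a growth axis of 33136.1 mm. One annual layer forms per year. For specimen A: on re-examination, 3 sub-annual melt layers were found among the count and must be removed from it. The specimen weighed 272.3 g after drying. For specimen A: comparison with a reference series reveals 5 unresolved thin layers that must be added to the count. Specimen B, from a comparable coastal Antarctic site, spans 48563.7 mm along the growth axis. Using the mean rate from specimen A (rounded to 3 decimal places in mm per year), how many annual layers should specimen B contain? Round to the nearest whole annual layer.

51499 annual layers

Specimen A: adjusted count: 35145 − 3 + 5 = 35147 annual layers.
A: Extension rate ≈ 33136.1 / 35147 = 0.943 mm/year.
For B, 48563.7 / 0.943 = 51499.15 years ≈ 51499 annual layers.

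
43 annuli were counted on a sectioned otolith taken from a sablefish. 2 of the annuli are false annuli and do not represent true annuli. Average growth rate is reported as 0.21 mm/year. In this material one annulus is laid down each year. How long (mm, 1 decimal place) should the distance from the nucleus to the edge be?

Correcting the raw count gives 43 − 2 = 41 true annuli.
Length ≈ 0.21 × 41 = 8.6 mm.

8.6 mm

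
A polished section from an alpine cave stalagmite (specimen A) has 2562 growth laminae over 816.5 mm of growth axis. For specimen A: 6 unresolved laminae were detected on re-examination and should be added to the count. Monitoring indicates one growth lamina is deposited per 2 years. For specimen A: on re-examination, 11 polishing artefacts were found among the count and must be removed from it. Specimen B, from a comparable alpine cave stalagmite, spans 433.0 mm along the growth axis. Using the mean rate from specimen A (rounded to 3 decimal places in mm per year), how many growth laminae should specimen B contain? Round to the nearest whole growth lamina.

1353 growth laminae

Specimen A: after corrections the count is 2562 − 11 + 6 = 2557 growth laminae.
Specimen A: at 2 years per growth lamina, 2557 × 2 = 5114 years.
A: 816.5 mm over 5114 years gives 816.5 / 5114 ≈ 0.160 mm/year.
For B, 433.0 / 0.160 = 2706.25 years; at 2 years per growth lamina that is 2706.25 / 2 ≈ 1353 growth laminae.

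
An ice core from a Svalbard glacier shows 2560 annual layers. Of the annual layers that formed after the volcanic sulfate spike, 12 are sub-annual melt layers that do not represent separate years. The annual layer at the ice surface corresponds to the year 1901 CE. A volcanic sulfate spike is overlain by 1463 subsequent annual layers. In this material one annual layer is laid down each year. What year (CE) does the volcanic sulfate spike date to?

450 CE

1463 annual layers post-date the volcanic sulfate spike.
Removing the 12 false annual layers leaves 1463 − 12 = 1451 true annual layers beyond the volcanic sulfate spike.
The annual layer at the ice surface is 1901 CE, so the volcanic sulfate spike dates to 1901 − 1451 = 450 CE.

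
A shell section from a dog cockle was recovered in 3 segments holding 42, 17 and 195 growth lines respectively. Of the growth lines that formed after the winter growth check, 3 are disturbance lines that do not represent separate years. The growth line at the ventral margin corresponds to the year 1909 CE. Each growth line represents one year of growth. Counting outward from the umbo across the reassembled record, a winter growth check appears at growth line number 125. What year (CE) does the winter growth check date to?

Total growth lines = 42 + 17 + 195 = 254.
Between growth line 125 and the ventral margin there are 254 − 125 = 129 growth lines.
Excluding 3 false growth lines: 129 − 3 = 126.
Counting back 126 years from 1909 CE places the winter growth check in 1909 − 126 = 1783 CE.

1783 CE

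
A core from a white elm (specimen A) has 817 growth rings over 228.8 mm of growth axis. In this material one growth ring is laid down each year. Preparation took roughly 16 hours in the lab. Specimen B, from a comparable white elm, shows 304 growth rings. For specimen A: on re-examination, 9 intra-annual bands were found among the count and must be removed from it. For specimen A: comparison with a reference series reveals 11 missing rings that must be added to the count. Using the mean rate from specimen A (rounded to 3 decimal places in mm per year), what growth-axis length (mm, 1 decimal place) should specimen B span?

Specimen A: after corrections the count is 817 − 9 + 11 = 819 growth rings.
A: Mean rate = 228.8 mm / 819 years ≈ 0.279 mm per year.
For B, 0.279 mm/year × 304 years = 84.8 mm.

84.8 mm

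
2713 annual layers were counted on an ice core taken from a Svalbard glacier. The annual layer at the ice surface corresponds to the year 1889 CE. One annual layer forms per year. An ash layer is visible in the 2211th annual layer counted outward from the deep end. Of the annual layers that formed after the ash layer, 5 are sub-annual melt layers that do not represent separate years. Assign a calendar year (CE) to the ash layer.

1392 CE

The ash layer sits at annual layer 2211 from the deep end, so 2713 − 2211 = 502 annual layers formed after it.
Excluding 5 false annual layers: 502 − 5 = 497.
Counting back 497 years from 1889 CE places the ash layer in 1889 − 497 = 1392 CE.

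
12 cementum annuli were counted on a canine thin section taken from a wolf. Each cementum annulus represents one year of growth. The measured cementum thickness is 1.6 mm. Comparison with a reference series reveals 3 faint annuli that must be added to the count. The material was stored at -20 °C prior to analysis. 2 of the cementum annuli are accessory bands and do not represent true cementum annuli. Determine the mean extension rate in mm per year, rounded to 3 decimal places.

True cementum annulus count = 12 − 2 + 3 = 13.
1.6 mm over 13 years gives 1.6 / 13 ≈ 0.123 mm per year.

0.123 mm per year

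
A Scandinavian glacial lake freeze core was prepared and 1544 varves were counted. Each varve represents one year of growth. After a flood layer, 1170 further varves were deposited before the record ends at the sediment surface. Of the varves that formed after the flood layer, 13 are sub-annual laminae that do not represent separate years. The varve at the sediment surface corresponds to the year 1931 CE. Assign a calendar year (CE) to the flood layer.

774 CE

There are 1170 varves younger than the flood layer.
Removing the 13 false varves leaves 1170 − 13 = 1157 true varves beyond the flood layer.
The varve at the sediment surface is 1931 CE, so the flood layer dates to 1931 − 1157 = 774 CE.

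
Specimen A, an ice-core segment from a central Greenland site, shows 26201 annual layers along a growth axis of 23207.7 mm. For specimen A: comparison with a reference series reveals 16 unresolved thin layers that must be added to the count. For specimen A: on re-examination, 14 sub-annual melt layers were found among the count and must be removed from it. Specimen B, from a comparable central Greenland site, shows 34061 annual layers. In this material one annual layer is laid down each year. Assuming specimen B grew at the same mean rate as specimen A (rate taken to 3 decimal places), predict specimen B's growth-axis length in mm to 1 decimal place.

30178.0 mm

Specimen A: correcting the raw count gives 26201 − 14 + 16 = 26203 true annual layers.
A: 23207.7 mm over 26203 years gives 23207.7 / 26203 ≈ 0.886 mm/yr.
B's length ≈ 0.886 × 34061 = 30178.0 mm.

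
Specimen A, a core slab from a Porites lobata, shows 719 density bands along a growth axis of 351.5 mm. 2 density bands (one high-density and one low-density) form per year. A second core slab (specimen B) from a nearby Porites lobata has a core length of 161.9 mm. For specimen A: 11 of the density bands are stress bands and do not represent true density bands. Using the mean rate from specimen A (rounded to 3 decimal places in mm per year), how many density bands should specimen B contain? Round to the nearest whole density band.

326 density bands

Specimen A: after corrections the count is 719 − 11 = 708 density bands.
Specimen A: with 2 density bands per year, 708 / 2 = 354 years.
A: Extension rate ≈ 351.5 / 354 = 0.993 mm/year.
Specimen B: 161.9 mm / 0.993 mm per year = 163.04 years; at 2 density bands per year that is 163.04 × 2 ≈ 326 density bands.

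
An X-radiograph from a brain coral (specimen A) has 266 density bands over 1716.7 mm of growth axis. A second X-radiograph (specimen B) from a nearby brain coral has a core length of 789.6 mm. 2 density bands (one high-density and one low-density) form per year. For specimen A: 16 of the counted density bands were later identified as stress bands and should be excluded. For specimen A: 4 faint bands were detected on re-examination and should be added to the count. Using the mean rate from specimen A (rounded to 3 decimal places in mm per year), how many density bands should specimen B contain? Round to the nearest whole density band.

117 density bands

Specimen A: adjusted count: 266 − 16 + 4 = 254 density bands.
Specimen A: 254 density bands at 2 per year is 254 / 2 = 127 years.
A: Mean rate = 1716.7 mm / 127 years ≈ 13.517 mm/yr.
Specimen B: 789.6 mm / 13.517 mm per year = 58.42 years; at 2 density bands per year that is 58.42 × 2 ≈ 117 density bands.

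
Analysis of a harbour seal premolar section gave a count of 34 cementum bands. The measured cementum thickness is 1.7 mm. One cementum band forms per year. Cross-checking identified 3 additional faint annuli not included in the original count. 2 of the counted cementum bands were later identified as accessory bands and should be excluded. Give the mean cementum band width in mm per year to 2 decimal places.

0.05 mm per year

True cementum band count = 34 − 2 + 3 = 35.
Mean rate = 1.7 mm / 35 years ≈ 0.05 mm per year.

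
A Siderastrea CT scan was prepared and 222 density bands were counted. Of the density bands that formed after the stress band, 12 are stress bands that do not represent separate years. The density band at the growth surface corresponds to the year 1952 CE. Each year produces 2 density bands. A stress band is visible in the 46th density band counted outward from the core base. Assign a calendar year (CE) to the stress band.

Between density band 46 and the growth surface there are 222 − 46 = 176 density bands.
Removing the 12 false density bands leaves 176 − 12 = 164 true density bands beyond the stress band.
164 density bands at 2 per year is 164 / 2 = 82 years.
Counting back 82 years from 1952 CE places the stress band in 1952 − 82 = 1870 CE.

1870 CE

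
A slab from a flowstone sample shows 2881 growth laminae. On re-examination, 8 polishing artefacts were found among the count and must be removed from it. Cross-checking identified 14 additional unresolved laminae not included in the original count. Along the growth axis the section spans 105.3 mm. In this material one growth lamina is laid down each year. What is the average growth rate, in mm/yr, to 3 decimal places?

0.036 mm/yr

Correcting the raw count gives 2881 − 8 + 14 = 2887 true growth laminae.
Extension rate ≈ 105.3 / 2887 = 0.036 mm/yr.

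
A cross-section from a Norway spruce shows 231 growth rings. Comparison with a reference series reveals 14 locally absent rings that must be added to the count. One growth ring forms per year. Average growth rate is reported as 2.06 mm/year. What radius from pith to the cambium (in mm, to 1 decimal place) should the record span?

True growth ring count = 231 + 14 = 245.
Length ≈ 2.06 × 245 = 504.7 mm.

504.7 mm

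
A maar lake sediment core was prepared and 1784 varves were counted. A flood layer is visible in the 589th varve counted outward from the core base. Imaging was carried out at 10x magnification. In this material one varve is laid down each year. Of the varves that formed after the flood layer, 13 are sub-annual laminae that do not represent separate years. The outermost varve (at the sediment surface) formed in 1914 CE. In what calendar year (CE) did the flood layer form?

732 CE

Between varve 589 and the sediment surface there are 1784 − 589 = 1195 varves.
Excluding 13 false varves: 1195 − 13 = 1182.
1914 − 1182 = 732 CE.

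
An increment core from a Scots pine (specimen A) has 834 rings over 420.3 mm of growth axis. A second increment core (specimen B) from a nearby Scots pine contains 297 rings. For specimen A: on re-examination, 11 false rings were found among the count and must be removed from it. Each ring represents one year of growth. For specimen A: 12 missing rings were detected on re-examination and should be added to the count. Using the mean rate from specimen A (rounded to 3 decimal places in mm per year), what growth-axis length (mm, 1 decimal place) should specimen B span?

Specimen A: adjusted count: 834 − 11 + 12 = 835 rings.
A: 420.3 mm over 835 years gives 420.3 / 835 ≈ 0.503 mm/year.
For B, 0.503 mm/year × 297 years = 149.4 mm.

149.4 mm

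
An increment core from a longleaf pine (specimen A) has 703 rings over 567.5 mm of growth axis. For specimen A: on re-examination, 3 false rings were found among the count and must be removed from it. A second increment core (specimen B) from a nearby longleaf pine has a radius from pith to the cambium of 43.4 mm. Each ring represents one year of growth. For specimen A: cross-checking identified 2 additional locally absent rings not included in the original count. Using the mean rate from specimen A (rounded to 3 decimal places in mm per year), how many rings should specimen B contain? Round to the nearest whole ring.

Specimen A: correcting the raw count gives 703 − 3 + 2 = 702 true rings.
A: Extension rate ≈ 567.5 / 702 = 0.808 mm/year.
For B, 43.4 / 0.808 = 53.71 years ≈ 54 rings.

54 rings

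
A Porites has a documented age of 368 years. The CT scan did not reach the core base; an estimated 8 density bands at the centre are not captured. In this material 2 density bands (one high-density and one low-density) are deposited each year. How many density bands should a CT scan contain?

Expected density bands: 368 × 2 = 736.
Subtracting the 8 density bands not captured gives 736 − 8 = 728 density bands in the record.

728 density bands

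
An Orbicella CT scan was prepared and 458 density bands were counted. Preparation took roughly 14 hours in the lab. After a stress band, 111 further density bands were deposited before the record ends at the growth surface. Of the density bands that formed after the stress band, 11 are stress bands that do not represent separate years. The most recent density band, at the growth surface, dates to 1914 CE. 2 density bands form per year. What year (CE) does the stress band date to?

There are 111 density bands younger than the stress band.
Removing the 11 false density bands leaves 111 − 11 = 100 true density bands beyond the stress band.
With 2 density bands per year, 100 / 2 = 50 years.
Counting back 50 years from 1914 CE places the stress band in 1914 − 50 = 1864 CE.

1864 CE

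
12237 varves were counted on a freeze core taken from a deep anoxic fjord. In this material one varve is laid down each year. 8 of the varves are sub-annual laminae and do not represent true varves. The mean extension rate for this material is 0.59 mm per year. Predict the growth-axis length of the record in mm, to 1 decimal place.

7215.1 mm

Correcting the raw count gives 12237 − 8 = 12229 true varves.
Length ≈ 0.59 × 12229 = 7215.1 mm.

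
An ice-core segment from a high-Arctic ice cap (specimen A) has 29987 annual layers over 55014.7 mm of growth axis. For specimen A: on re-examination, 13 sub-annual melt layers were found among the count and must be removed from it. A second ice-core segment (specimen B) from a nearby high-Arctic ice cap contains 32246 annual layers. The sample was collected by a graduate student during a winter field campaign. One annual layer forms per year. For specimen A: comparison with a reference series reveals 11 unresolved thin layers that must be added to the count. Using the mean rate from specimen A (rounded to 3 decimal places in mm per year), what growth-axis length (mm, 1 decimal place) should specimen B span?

59171.4 mm

Specimen A: after corrections the count is 29987 − 13 + 11 = 29985 annual layers.
A: Extension rate ≈ 55014.7 / 29985 = 1.835 mm/year.
B's length ≈ 1.835 × 32246 = 59171.4 mm.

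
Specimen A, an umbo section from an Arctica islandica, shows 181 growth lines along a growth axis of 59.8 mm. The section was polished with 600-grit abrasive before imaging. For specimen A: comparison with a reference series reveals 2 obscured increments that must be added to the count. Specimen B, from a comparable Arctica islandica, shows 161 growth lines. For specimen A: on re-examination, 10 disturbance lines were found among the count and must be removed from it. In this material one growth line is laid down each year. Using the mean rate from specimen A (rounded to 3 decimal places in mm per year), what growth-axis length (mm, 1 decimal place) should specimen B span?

Specimen A: after corrections the count is 181 − 10 + 2 = 173 growth lines.
A: 59.8 mm over 173 years gives 59.8 / 173 ≈ 0.346 mm per year.
B's length ≈ 0.346 × 161 = 55.7 mm.

55.7 mm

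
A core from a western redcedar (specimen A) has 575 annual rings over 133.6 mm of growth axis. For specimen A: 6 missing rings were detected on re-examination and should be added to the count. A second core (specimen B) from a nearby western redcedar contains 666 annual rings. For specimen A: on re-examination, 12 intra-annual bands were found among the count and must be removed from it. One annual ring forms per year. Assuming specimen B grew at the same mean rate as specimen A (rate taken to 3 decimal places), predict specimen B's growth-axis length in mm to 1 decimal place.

Specimen A: after corrections the count is 575 − 12 + 6 = 569 annual rings.
A: Extension rate ≈ 133.6 / 569 = 0.235 mm/year.
B's length ≈ 0.235 × 666 = 156.5 mm.

156.5 mm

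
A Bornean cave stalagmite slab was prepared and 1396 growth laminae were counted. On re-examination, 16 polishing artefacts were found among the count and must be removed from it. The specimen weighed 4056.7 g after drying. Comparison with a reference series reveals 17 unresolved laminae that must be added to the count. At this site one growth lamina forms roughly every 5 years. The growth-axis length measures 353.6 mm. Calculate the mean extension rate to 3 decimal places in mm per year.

True growth lamina count = 1396 − 16 + 17 = 1397.
1397 growth laminae at 5 years each span 1397 × 5 = 6985 years.
Mean rate = 353.6 mm / 6985 years ≈ 0.051 mm per year.

0.051 mm per year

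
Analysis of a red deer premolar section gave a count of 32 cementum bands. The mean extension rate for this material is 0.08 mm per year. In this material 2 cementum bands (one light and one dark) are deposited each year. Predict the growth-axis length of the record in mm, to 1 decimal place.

With 2 cementum bands per year, 32 / 2 = 16 years.
Length ≈ 0.08 × 16 = 1.3 mm.

1.3 mm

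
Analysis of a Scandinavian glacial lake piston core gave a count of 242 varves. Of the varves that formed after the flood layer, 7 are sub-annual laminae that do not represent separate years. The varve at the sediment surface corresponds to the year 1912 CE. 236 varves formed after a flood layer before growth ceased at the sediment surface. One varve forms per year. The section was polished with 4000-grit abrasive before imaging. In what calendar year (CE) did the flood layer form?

1683 CE

236 varves post-date the flood layer.
Excluding 7 false varves: 236 − 7 = 229.
The varve at the sediment surface is 1912 CE, so the flood layer dates to 1912 − 229 = 1683 CE.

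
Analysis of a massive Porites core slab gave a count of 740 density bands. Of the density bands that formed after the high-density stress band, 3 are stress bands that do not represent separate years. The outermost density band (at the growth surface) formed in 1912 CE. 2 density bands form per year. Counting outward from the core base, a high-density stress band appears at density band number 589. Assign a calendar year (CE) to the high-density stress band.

1838 CE

The high-density stress band sits at density band 589 from the core base, so 740 − 589 = 151 density bands formed after it.
151 − 3 false = 148 true density bands after the high-density stress band.
With 2 density bands per year, 148 / 2 = 74 years.
1912 − 74 = 1838 CE.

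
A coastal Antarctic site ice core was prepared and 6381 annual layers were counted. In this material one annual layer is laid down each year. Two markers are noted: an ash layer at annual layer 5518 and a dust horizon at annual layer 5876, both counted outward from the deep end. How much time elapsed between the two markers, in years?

5876 − 5518 = 358 annual layers lie between the two events.
That is 358 years at one annual layer per year.

358 years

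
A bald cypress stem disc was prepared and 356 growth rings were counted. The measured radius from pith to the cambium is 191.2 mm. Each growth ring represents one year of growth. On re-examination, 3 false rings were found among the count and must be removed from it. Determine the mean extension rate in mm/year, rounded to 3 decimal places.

True growth ring count = 356 − 3 = 353.
Extension rate ≈ 191.2 / 353 = 0.542 mm/year.

0.542 mm/year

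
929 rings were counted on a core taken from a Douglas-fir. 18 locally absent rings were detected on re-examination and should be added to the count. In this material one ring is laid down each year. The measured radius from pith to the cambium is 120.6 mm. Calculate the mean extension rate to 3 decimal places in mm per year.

0.127 mm per year

After corrections the count is 929 + 18 = 947 rings.
Extension rate ≈ 120.6 / 947 = 0.127 mm per year.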